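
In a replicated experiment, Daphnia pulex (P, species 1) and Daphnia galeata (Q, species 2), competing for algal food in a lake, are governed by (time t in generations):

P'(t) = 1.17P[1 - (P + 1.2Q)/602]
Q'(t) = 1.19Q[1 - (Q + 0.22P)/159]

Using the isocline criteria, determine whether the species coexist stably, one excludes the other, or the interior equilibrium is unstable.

stable coexistence

Compare the nullcline intercepts: K1/α12 = 602/1.2 = 502 > K2 = 159; K2/α21 = 159/0.22 = 723 > K1 = 602.
Since both inequalities hold, each species can invade when rare, so the interior equilibrium is stable.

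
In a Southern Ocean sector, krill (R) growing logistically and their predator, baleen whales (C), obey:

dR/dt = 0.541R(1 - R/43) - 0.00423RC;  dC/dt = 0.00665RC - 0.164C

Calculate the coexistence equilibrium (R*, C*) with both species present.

From dC/dt = 0 with C > 0: 0.00665R* = 0.164, so R* = 24.7.
Substitute into dR/dt = 0: 0.541(1 - 24.7/43) = 0.00423C*.
The bracket is 0.426, giving C* = 0.231/0.00423 = 54.5.

R* ≈ 24.7, C* ≈ 54.5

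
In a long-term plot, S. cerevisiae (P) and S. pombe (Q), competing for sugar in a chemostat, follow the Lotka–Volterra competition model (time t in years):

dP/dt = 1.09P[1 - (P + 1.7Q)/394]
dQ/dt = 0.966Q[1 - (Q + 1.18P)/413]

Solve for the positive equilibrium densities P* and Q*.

Setting both brackets to zero gives the nullclines P + 1.7Q = 394 and 1.18P + Q = 413.
Substituting Q = 413 - 1.18P into the first: P(1 - 1.7·1.18) = 394 - 1.7·413.
So P* = -308/-1.01 = 306, and then Q* = 413 - 1.18·306 = 51.6.

P* ≈ 306, Q* ≈ 51.6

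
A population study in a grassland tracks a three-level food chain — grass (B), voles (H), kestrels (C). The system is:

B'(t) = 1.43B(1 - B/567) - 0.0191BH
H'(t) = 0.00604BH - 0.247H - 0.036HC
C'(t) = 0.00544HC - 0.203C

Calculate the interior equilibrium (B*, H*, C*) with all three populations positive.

From dC/dt = 0: 0.00544H* = 0.203, so H* = 37.3.
From dB/dt = 0: 1.43(1 - B*/567) = 0.0191·37.3, giving B* = 567·(1 - 0.498) = 284.
From dH/dt = 0: 0.00604·284 - 0.247 = 0.036C*, so C* = 1.47/0.036 = 40.9.

B* ≈ 284, H* ≈ 37.3, C* ≈ 40.9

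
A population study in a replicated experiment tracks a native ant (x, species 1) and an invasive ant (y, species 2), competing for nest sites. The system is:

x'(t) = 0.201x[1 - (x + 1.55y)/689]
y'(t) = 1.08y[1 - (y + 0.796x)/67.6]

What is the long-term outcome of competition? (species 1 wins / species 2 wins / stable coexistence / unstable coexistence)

species 1 excludes species 2

Compare the nullcline intercepts: K1/α12 = 689/1.55 = 445 > K2 = 67.6; K2/α21 = 67.6/0.796 = 84.9 < K1 = 689.
Since the inequalities point opposite ways, species 1 can invade but species 2 cannot.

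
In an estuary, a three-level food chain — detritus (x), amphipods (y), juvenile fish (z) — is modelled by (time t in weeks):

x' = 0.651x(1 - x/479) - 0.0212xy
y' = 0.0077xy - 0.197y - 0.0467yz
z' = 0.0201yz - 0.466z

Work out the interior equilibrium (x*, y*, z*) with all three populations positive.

From dz/dt = 0: 0.0201y* = 0.466, so y* = 23.2.
From dx/dt = 0: 0.651(1 - x*/479) = 0.0212·23.2, giving x* = 479·(1 - 0.755) = 117.
From dy/dt = 0: 0.0077·117 - 0.197 = 0.0467z*, so z* = 0.707/0.0467 = 15.1.

x* ≈ 117, y* ≈ 23.2, z* ≈ 15.1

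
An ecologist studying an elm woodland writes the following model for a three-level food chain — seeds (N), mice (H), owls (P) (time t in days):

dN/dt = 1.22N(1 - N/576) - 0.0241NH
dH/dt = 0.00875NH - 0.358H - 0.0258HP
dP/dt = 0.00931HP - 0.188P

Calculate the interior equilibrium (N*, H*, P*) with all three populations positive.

N* ≈ 346, H* ≈ 20.2, P* ≈ 104

From dP/dt = 0: 0.00931H* = 0.188, so H* = 20.2.
From dN/dt = 0: 1.22(1 - N*/576) = 0.0241·20.2, giving N* = 576·(1 - 0.399) = 346.
From dH/dt = 0: 0.00875·346 - 0.358 = 0.0258P*, so P* = 2.67/0.0258 = 104.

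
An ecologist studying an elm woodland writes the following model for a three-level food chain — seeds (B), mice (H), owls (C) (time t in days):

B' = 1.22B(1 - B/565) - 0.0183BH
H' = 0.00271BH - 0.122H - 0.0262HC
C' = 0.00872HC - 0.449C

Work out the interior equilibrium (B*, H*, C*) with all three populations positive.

B* ≈ 129, H* ≈ 51.5, C* ≈ 8.65

From dC/dt = 0: 0.00872H* = 0.449, so H* = 51.5.
From dB/dt = 0: 1.22(1 - B*/565) = 0.0183·51.5, giving B* = 565·(1 - 0.772) = 129.
From dH/dt = 0: 0.00271·129 - 0.122 = 0.0262C*, so C* = 0.227/0.0262 = 8.65.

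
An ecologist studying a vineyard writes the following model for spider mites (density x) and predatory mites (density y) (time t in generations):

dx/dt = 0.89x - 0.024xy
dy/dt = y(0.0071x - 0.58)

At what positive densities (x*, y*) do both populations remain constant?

x* ≈ 81.7, y* ≈ 37.1

Set dy/dt = 0 with y > 0: 0.0071x - 0.58 = 0, so x* = 0.58/0.0071 = 81.7.
Set dx/dt = 0 with x > 0: 0.89 - 0.024y = 0, so y* = 0.89/0.024 = 37.1.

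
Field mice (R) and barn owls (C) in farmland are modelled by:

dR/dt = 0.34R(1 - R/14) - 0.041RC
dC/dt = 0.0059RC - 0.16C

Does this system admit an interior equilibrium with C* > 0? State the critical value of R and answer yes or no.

Threshold R = 27.1; K < 27.1, so no, the predator goes extinct.

The predator equation gives dC/dt > 0 only when R > 0.16/0.0059 = 27.1.
Without the predator, R → K = 14. Since 14 < 27.1, the predator cannot invade.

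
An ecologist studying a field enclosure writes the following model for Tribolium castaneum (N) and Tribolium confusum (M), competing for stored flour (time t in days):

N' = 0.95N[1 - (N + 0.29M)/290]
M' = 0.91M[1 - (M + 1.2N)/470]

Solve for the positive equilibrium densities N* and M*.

Setting both brackets to zero gives the nullclines N + 0.29M = 290 and 1.2N + M = 470.
Substituting M = 470 - 1.2N into the first: N(1 - 0.29·1.2) = 290 - 0.29·470.
So N* = 154/0.652 = 236, and then M* = 470 - 1.2·236 = 187.

N* ≈ 236, M* ≈ 187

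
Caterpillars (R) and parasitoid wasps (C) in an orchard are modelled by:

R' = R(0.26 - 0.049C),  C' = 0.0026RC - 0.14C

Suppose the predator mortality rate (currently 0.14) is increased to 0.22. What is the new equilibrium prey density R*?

At the interior fixed point, setting dC/dt = 0 with C > 0 fixes R* = (predator death rate)/(RC coefficient) — independent of the other coefficients.
With the change, R* = 0.22/0.0026 = 84.6; it rises from 53.8.

R* ≈ 84.6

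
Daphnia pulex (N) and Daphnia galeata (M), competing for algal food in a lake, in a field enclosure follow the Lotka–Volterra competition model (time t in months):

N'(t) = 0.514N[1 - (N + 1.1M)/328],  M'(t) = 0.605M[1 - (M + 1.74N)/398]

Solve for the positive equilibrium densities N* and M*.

N* ≈ 120, M* ≈ 189

Setting both brackets to zero gives the nullclines N + 1.1M = 328 and 1.74N + M = 398.
Substituting M = 398 - 1.74N into the first: N(1 - 1.1·1.74) = 328 - 1.1·398.
So N* = -110/-0.914 = 120, and then M* = 398 - 1.74·120 = 189.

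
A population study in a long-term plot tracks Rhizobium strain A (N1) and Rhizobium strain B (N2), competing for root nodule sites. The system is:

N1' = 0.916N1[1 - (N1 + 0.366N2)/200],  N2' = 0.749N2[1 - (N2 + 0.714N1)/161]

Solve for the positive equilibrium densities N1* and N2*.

N1* ≈ 191, N2* ≈ 24.6

Setting both brackets to zero gives the nullclines N1 + 0.366N2 = 200 and 0.714N1 + N2 = 161.
Substituting N2 = 161 - 0.714N1 into the first: N1(1 - 0.366·0.714) = 200 - 0.366·161.
So N1* = 141/0.739 = 191, and then N2* = 161 - 0.714·191 = 24.6.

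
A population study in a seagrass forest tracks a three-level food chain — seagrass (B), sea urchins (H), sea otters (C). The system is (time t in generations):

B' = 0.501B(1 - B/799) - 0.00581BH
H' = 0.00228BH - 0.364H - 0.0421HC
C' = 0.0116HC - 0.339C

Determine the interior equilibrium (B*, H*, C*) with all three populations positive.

B* ≈ 528, H* ≈ 29.2, C* ≈ 20

From dC/dt = 0: 0.0116H* = 0.339, so H* = 29.2.
From dB/dt = 0: 0.501(1 - B*/799) = 0.00581·29.2, giving B* = 799·(1 - 0.339) = 528.
From dH/dt = 0: 0.00228·528 - 0.364 = 0.0421C*, so C* = 0.84/0.0421 = 20.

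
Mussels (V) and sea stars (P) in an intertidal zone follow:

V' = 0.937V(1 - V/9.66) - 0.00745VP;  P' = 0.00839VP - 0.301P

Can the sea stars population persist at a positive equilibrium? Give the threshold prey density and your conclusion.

Threshold V = 35.9; K < 35.9, so no, the predator goes extinct.

The predator equation gives dP/dt > 0 only when V > 0.301/0.00839 = 35.9.
Without the predator, V → K = 9.66. Since 9.66 < 35.9, the predator cannot invade.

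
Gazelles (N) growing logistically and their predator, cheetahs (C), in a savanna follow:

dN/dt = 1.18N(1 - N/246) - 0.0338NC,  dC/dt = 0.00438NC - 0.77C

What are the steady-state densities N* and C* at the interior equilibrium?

From dC/dt = 0 with C > 0: 0.00438N* = 0.77, so N* = 176.
Substitute into dN/dt = 0: 1.18(1 - 176/246) = 0.0338C*.
The bracket is 0.285, giving C* = 0.337/0.0338 = 9.96.

N* ≈ 176, C* ≈ 9.96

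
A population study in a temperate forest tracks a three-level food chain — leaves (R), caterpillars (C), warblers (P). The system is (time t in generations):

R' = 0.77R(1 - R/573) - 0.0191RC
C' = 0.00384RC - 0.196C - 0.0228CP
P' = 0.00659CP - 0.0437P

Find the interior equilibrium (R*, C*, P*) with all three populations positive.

R* ≈ 479, C* ≈ 6.63, P* ≈ 72

From dP/dt = 0: 0.00659C* = 0.0437, so C* = 6.63.
From dR/dt = 0: 0.77(1 - R*/573) = 0.0191·6.63, giving R* = 573·(1 - 0.164) = 479.
From dC/dt = 0: 0.00384·479 - 0.196 = 0.0228P*, so P* = 1.64/0.0228 = 72.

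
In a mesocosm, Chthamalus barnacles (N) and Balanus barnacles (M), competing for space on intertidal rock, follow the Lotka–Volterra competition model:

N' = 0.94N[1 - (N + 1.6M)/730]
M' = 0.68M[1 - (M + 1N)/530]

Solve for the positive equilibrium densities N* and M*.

Setting both brackets to zero gives the nullclines N + 1.6M = 730 and 1N + M = 530.
Substituting M = 530 - 1N into the first: N(1 - 1.6·1) = 730 - 1.6·530.
So N* = -118/-0.6 = 197, and then M* = 530 - 1·197 = 333.

N* ≈ 197, M* ≈ 333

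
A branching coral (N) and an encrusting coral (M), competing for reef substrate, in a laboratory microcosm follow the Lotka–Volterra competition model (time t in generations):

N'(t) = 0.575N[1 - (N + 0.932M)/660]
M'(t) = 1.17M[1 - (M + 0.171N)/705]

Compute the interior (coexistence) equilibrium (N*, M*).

N* ≈ 3.5, M* ≈ 704

Setting both brackets to zero gives the nullclines N + 0.932M = 660 and 0.171N + M = 705.
Substituting M = 705 - 0.171N into the first: N(1 - 0.932·0.171) = 660 - 0.932·705.
So N* = 2.94/0.841 = 3.5, and then M* = 705 - 0.171·3.5 = 704.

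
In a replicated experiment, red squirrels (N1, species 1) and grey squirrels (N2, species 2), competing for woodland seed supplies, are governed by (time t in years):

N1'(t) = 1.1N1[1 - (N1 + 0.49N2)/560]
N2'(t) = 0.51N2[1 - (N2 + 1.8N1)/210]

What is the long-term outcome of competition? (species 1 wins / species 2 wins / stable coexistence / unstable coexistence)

species 1 excludes species 2

Compare the nullcline intercepts: K1/α12 = 560/0.49 = 1140 > K2 = 210; K2/α21 = 210/1.8 = 117 < K1 = 560.
Since the inequalities point opposite ways, species 1 can invade but species 2 cannot.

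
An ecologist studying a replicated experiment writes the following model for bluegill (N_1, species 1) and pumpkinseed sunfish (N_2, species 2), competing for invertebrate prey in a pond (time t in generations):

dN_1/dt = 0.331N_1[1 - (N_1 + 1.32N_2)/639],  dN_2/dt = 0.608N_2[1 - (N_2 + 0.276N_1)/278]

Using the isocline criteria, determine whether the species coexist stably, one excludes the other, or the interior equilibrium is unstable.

stable coexistence

Compare the nullcline intercepts: K1/α12 = 639/1.32 = 484 > K2 = 278; K2/α21 = 278/0.276 = 1010 > K1 = 639.
Since both inequalities hold, each species can invade when rare, so the interior equilibrium is stable.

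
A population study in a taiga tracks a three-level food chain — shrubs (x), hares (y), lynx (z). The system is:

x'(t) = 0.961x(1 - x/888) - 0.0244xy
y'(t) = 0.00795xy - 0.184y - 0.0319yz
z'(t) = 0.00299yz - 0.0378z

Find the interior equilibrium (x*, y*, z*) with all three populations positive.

From dz/dt = 0: 0.00299y* = 0.0378, so y* = 12.6.
From dx/dt = 0: 0.961(1 - x*/888) = 0.0244·12.6, giving x* = 888·(1 - 0.321) = 603.
From dy/dt = 0: 0.00795·603 - 0.184 = 0.0319z*, so z* = 4.61/0.0319 = 145.

x* ≈ 603, y* ≈ 12.6, z* ≈ 145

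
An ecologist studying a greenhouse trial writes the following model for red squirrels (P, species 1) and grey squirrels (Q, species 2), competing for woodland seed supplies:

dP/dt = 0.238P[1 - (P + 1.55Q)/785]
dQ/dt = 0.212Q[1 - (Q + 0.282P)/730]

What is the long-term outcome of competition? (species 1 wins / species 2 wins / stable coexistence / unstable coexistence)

Compare the nullcline intercepts: K1/α12 = 785/1.55 = 506 < K2 = 730; K2/α21 = 730/0.282 = 2590 > K1 = 785.
Since the inequalities point opposite ways, species 2 can invade but species 1 cannot.

species 2 excludes species 1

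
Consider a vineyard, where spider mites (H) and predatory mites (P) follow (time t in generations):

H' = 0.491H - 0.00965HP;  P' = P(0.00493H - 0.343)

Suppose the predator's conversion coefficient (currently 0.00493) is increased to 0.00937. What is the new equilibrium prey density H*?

H* ≈ 36.6

At the interior fixed point, setting dP/dt = 0 with P > 0 fixes H* = (predator death rate)/(HP coefficient) — independent of the other coefficients.
With the change, H* = 0.343/0.00937 = 36.6; it falls from 69.6.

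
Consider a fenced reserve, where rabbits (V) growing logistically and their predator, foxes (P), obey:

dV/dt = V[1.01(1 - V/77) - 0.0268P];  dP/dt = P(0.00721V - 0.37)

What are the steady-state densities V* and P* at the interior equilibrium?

V* ≈ 51.3, P* ≈ 12.6

From dP/dt = 0 with P > 0: 0.00721V* = 0.37, so V* = 51.3.
Substitute into dV/dt = 0: 1.01(1 - 51.3/77) = 0.0268P*.
The bracket is 0.334, giving P* = 0.337/0.0268 = 12.6.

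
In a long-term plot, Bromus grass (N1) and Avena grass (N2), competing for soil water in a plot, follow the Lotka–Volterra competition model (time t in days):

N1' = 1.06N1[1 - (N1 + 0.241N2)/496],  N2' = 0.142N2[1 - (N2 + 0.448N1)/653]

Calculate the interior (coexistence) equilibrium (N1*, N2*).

N1* ≈ 380, N2* ≈ 483

Setting both brackets to zero gives the nullclines N1 + 0.241N2 = 496 and 0.448N1 + N2 = 653.
Substituting N2 = 653 - 0.448N1 into the first: N1(1 - 0.241·0.448) = 496 - 0.241·653.
So N1* = 339/0.892 = 380, and then N2* = 653 - 0.448·380 = 483.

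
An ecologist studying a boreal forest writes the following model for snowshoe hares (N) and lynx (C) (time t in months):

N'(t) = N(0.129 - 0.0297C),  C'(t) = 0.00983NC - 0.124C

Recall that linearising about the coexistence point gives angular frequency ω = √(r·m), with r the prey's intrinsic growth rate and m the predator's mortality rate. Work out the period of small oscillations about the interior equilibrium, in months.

Here r = 0.129 and m = 0.124, so r·m = 0.016.
ω = √0.016 = 0.126 per month, hence T = 2π/ω ≈ 49.7 months.

T ≈ 49.7 months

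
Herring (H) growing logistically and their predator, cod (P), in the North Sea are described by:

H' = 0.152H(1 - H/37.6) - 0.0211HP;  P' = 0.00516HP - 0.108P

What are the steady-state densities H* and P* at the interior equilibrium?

From dP/dt = 0 with P > 0: 0.00516H* = 0.108, so H* = 20.9.
Substitute into dH/dt = 0: 0.152(1 - 20.9/37.6) = 0.0211P*.
The bracket is 0.443, giving P* = 0.0674/0.0211 = 3.19.

H* ≈ 20.9, P* ≈ 3.19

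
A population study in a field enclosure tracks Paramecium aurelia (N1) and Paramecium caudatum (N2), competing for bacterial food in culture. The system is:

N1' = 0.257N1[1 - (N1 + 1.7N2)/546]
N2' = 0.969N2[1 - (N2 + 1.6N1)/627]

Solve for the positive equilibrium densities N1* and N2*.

Setting both brackets to zero gives the nullclines N1 + 1.7N2 = 546 and 1.6N1 + N2 = 627.
Substituting N2 = 627 - 1.6N1 into the first: N1(1 - 1.7·1.6) = 546 - 1.7·627.
So N1* = -520/-1.72 = 302, and then N2* = 627 - 1.6·302 = 143.

N1* ≈ 302, N2* ≈ 143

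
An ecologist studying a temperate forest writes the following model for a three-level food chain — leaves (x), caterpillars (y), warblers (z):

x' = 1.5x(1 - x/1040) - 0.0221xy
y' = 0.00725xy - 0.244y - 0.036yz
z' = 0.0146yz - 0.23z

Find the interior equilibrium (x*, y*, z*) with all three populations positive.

From dz/dt = 0: 0.0146y* = 0.23, so y* = 15.8.
From dx/dt = 0: 1.5(1 - x*/1040) = 0.0221·15.8, giving x* = 1040·(1 - 0.232) = 799.
From dy/dt = 0: 0.00725·799 - 0.244 = 0.036z*, so z* = 5.55/0.036 = 154.

x* ≈ 799, y* ≈ 15.8, z* ≈ 154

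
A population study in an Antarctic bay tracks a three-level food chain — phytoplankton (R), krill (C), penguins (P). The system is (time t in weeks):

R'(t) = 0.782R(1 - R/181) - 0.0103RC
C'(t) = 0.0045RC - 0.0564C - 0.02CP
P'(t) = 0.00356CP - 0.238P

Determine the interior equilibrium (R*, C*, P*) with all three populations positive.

From dP/dt = 0: 0.00356C* = 0.238, so C* = 66.9.
From dR/dt = 0: 0.782(1 - R*/181) = 0.0103·66.9, giving R* = 181·(1 - 0.881) = 21.6.
From dC/dt = 0: 0.0045·21.6 - 0.0564 = 0.02P*, so P* = 0.0409/0.02 = 2.04.

R* ≈ 21.6, C* ≈ 66.9, P* ≈ 2.04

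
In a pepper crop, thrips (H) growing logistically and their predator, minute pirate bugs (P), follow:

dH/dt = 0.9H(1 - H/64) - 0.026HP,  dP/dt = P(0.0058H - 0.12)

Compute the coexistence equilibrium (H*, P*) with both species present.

H* ≈ 20.7, P* ≈ 23.4

From dP/dt = 0 with P > 0: 0.0058H* = 0.12, so H* = 20.7.
Substitute into dH/dt = 0: 0.9(1 - 20.7/64) = 0.026P*.
The bracket is 0.677, giving P* = 0.609/0.026 = 23.4.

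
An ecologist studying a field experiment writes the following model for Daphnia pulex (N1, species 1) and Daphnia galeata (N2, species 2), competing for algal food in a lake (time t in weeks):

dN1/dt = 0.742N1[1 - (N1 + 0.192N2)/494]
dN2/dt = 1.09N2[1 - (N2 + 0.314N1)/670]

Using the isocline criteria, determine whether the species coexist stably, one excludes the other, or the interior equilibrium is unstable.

Compare the nullcline intercepts: K1/α12 = 494/0.192 = 2570 > K2 = 670; K2/α21 = 670/0.314 = 2130 > K1 = 494.
Since both inequalities hold, each species can invade when rare, so the interior equilibrium is stable.

stable coexistence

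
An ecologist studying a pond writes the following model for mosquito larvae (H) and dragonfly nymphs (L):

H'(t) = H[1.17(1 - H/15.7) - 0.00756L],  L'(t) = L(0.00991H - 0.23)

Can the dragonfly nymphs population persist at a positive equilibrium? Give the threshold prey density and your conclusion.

The predator equation gives dL/dt > 0 only when H > 0.23/0.00991 = 23.2.
Without the predator, H → K = 15.7. Since 15.7 < 23.2, the predator cannot invade.

Threshold H = 23.2; K < 23.2, so no, the predator goes extinct.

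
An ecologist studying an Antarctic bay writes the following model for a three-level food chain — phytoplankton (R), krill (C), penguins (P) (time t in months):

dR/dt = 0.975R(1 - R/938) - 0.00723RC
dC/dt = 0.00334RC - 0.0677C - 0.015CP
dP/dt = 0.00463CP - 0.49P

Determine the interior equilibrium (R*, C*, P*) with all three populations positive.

From dP/dt = 0: 0.00463C* = 0.49, so C* = 106.
From dR/dt = 0: 0.975(1 - R*/938) = 0.00723·106, giving R* = 938·(1 - 0.785) = 202.
From dC/dt = 0: 0.00334·202 - 0.0677 = 0.015P*, so P* = 0.607/0.015 = 40.4.

R* ≈ 202, C* ≈ 106, P* ≈ 40.4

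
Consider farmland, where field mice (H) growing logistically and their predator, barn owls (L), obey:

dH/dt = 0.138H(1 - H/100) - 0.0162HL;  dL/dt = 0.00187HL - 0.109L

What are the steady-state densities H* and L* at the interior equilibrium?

H* ≈ 58.3, L* ≈ 3.55

From dL/dt = 0 with L > 0: 0.00187H* = 0.109, so H* = 58.3.
Substitute into dH/dt = 0: 0.138(1 - 58.3/100) = 0.0162L*.
The bracket is 0.417, giving L* = 0.0576/0.0162 = 3.55.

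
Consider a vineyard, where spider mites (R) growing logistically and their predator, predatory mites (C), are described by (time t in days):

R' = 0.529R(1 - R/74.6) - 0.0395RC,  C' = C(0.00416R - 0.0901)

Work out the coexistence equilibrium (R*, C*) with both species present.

From dC/dt = 0 with C > 0: 0.00416R* = 0.0901, so R* = 21.7.
Substitute into dR/dt = 0: 0.529(1 - 21.7/74.6) = 0.0395C*.
The bracket is 0.71, giving C* = 0.375/0.0395 = 9.5.

R* ≈ 21.7, C* ≈ 9.5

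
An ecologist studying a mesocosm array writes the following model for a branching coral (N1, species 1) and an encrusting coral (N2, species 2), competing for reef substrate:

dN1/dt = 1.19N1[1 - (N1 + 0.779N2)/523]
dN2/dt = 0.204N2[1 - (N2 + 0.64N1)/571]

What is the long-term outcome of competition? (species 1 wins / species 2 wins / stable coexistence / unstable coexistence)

stable coexistence

Compare the nullcline intercepts: K1/α12 = 523/0.779 = 671 > K2 = 571; K2/α21 = 571/0.64 = 892 > K1 = 523.
Since both inequalities hold, each species can invade when rare, so the interior equilibrium is stable.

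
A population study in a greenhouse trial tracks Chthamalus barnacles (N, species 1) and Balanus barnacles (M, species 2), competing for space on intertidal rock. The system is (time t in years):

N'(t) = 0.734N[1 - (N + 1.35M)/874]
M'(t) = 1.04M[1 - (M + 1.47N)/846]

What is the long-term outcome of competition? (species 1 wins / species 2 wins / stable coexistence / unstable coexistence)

unstable coexistence (outcome depends on initial conditions)

Compare the nullcline intercepts: K1/α12 = 874/1.35 = 647 < K2 = 846; K2/α21 = 846/1.47 = 576 < K1 = 874.
Since both are reversed, neither can invade when rare; the interior point is a saddle.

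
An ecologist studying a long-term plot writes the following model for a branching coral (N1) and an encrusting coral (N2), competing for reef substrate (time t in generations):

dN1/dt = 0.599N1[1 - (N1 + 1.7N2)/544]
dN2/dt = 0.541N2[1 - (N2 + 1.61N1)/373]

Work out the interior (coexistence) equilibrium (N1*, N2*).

Setting both brackets to zero gives the nullclines N1 + 1.7N2 = 544 and 1.61N1 + N2 = 373.
Substituting N2 = 373 - 1.61N1 into the first: N1(1 - 1.7·1.61) = 544 - 1.7·373.
So N1* = -90.1/-1.74 = 51.9, and then N2* = 373 - 1.61·51.9 = 289.

N1* ≈ 51.9, N2* ≈ 289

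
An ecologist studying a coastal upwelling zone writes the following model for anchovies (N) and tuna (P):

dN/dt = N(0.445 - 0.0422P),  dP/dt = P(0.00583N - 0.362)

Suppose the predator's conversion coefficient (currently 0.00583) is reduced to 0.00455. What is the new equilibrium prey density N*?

At the interior fixed point, setting dP/dt = 0 with P > 0 fixes N* = (predator death rate)/(NP coefficient) — independent of the other coefficients.
With the change, N* = 0.362/0.00455 = 79.6; it rises from 62.1.

N* ≈ 79.6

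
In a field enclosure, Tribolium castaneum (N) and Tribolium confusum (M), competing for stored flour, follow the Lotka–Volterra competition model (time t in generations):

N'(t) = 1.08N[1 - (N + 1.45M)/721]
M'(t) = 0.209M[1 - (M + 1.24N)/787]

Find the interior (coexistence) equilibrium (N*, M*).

N* ≈ 527, M* ≈ 134

Setting both brackets to zero gives the nullclines N + 1.45M = 721 and 1.24N + M = 787.
Substituting M = 787 - 1.24N into the first: N(1 - 1.45·1.24) = 721 - 1.45·787.
So N* = -420/-0.798 = 527, and then M* = 787 - 1.24·527 = 134.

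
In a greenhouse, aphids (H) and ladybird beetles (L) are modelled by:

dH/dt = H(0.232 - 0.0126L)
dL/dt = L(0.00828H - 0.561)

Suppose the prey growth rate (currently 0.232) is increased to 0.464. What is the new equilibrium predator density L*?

L* ≈ 36.8

At the interior fixed point, setting dH/dt = 0 with H > 0 fixes L* = (prey growth rate)/(HL coefficient) — independent of the other coefficients.
With the change, L* = 0.464/0.0126 = 36.8; it rises from 18.4.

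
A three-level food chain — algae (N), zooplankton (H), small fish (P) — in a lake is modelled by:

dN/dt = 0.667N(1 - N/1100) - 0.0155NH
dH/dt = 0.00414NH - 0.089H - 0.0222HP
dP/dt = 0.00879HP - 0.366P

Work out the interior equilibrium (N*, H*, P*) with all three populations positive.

From dP/dt = 0: 0.00879H* = 0.366, so H* = 41.6.
From dN/dt = 0: 0.667(1 - N*/1100) = 0.0155·41.6, giving N* = 1100·(1 - 0.968) = 35.6.
From dH/dt = 0: 0.00414·35.6 - 0.089 = 0.0222P*, so P* = 0.0585/0.0222 = 2.64.

N* ≈ 35.6, H* ≈ 41.6, P* ≈ 2.64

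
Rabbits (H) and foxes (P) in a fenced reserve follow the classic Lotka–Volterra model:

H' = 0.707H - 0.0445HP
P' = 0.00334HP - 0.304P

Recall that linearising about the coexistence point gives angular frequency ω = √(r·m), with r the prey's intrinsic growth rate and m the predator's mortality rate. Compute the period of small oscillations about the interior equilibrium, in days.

Here r = 0.707 and m = 0.304, so r·m = 0.215.
ω = √0.215 = 0.464 per day, hence T = 2π/ω ≈ 13.6 days.

T ≈ 13.6 days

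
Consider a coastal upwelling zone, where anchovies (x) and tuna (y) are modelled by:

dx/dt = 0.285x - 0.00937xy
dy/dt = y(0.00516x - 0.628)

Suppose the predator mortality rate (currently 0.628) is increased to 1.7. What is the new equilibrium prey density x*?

x* ≈ 329

At the interior fixed point, setting dy/dt = 0 with y > 0 fixes x* = (predator death rate)/(xy coefficient) — independent of the other coefficients.
With the change, x* = 1.7/0.00516 = 329; it rises from 122.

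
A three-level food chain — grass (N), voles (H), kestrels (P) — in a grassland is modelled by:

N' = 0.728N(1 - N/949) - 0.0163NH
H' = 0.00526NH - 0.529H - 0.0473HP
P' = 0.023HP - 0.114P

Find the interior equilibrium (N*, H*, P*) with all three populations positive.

From dP/dt = 0: 0.023H* = 0.114, so H* = 4.96.
From dN/dt = 0: 0.728(1 - N*/949) = 0.0163·4.96, giving N* = 949·(1 - 0.111) = 844.
From dH/dt = 0: 0.00526·844 - 0.529 = 0.0473P*, so P* = 3.91/0.0473 = 82.6.

N* ≈ 844, H* ≈ 4.96, P* ≈ 82.6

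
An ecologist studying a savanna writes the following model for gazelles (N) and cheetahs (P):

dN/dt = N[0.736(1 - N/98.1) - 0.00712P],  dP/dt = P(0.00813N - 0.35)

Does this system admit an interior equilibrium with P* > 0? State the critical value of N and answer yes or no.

The predator equation gives dP/dt > 0 only when N > 0.35/0.00813 = 43.1.
Without the predator, N → K = 98.1. Since 98.1 > 43.1, the predator can invade and persist.

Threshold N = 43.1; K > 43.1, so yes, the predator persists.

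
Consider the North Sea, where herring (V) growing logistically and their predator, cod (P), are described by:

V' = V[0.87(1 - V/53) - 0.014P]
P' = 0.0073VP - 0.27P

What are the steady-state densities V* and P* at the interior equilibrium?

V* ≈ 37, P* ≈ 18.8

From dP/dt = 0 with P > 0: 0.0073V* = 0.27, so V* = 37.
Substitute into dV/dt = 0: 0.87(1 - 37/53) = 0.014P*.
The bracket is 0.302, giving P* = 0.263/0.014 = 18.8.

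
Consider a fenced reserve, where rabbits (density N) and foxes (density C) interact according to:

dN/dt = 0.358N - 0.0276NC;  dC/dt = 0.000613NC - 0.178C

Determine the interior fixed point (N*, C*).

N* ≈ 290, C* ≈ 13

Set dC/dt = 0 with C > 0: 0.000613N - 0.178 = 0, so N* = 0.178/0.000613 = 290.
Set dN/dt = 0 with N > 0: 0.358 - 0.0276C = 0, so C* = 0.358/0.0276 = 13.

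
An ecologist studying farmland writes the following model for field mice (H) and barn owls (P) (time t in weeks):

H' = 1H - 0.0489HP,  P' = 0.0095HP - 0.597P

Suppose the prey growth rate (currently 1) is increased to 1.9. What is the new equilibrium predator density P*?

At the interior fixed point, setting dH/dt = 0 with H > 0 fixes P* = (prey growth rate)/(HP coefficient) — independent of the other coefficients.
With the change, P* = 1.9/0.0489 = 38.9; it rises from 20.4.

P* ≈ 38.9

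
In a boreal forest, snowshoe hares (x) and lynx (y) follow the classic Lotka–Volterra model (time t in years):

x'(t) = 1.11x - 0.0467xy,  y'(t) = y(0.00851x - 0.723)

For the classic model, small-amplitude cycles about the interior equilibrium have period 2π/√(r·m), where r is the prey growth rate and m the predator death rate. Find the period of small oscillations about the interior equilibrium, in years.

T ≈ 7.01 years

Here r = 1.11 and m = 0.723, so r·m = 0.803.
ω = √0.803 = 0.896 per year, hence T = 2π/ω ≈ 7.01 years.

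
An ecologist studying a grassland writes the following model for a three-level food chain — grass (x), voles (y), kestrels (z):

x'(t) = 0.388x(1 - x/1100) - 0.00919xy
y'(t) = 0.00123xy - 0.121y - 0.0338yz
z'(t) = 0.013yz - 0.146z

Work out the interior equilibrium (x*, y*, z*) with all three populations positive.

x* ≈ 807, y* ≈ 11.2, z* ≈ 25.8

From dz/dt = 0: 0.013y* = 0.146, so y* = 11.2.
From dx/dt = 0: 0.388(1 - x*/1100) = 0.00919·11.2, giving x* = 1100·(1 - 0.266) = 807.
From dy/dt = 0: 0.00123·807 - 0.121 = 0.0338z*, so z* = 0.872/0.0338 = 25.8.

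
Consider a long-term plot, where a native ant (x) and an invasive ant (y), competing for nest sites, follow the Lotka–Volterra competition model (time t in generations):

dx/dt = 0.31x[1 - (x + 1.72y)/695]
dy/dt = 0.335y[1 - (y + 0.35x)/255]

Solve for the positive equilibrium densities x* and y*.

Setting both brackets to zero gives the nullclines x + 1.72y = 695 and 0.35x + y = 255.
Substituting y = 255 - 0.35x into the first: x(1 - 1.72·0.35) = 695 - 1.72·255.
So x* = 256/0.398 = 644, and then y* = 255 - 0.35·644 = 29.5.

x* ≈ 644, y* ≈ 29.5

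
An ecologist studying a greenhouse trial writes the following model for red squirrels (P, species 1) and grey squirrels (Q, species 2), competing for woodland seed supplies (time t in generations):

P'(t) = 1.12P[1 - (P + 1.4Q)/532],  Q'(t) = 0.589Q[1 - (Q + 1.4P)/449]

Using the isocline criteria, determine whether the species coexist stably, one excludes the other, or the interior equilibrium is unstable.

Compare the nullcline intercepts: K1/α12 = 532/1.4 = 380 < K2 = 449; K2/α21 = 449/1.4 = 321 < K1 = 532.
Since both are reversed, neither can invade when rare; the interior point is a saddle.

unstable coexistence (outcome depends on initial conditions)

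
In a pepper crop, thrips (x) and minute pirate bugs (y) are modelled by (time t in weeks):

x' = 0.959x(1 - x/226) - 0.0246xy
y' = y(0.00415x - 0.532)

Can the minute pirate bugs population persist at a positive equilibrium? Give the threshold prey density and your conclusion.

The predator equation gives dy/dt > 0 only when x > 0.532/0.00415 = 128.
Without the predator, x → K = 226. Since 226 > 128, the predator can invade and persist.

Threshold x = 128; K > 128, so yes, the predator persists.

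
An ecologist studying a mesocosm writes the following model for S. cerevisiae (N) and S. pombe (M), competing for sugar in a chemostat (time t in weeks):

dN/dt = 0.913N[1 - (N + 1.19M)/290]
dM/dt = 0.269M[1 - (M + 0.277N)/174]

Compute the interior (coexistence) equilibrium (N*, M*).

Setting both brackets to zero gives the nullclines N + 1.19M = 290 and 0.277N + M = 174.
Substituting M = 174 - 0.277N into the first: N(1 - 1.19·0.277) = 290 - 1.19·174.
So N* = 82.9/0.67 = 124, and then M* = 174 - 0.277·124 = 140.

N* ≈ 124, M* ≈ 140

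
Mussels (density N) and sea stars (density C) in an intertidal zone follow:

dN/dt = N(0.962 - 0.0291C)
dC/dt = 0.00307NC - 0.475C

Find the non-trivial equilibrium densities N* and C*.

Set dC/dt = 0 with C > 0: 0.00307N - 0.475 = 0, so N* = 0.475/0.00307 = 155.
Set dN/dt = 0 with N > 0: 0.962 - 0.0291C = 0, so C* = 0.962/0.0291 = 33.1.

N* ≈ 155, C* ≈ 33.1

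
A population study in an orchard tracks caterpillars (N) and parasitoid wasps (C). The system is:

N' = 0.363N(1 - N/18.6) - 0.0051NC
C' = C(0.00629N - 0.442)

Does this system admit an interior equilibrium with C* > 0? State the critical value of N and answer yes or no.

The predator equation gives dC/dt > 0 only when N > 0.442/0.00629 = 70.3.
Without the predator, N → K = 18.6. Since 18.6 < 70.3, the predator cannot invade.

Threshold N = 70.3; K < 70.3, so no, the predator goes extinct.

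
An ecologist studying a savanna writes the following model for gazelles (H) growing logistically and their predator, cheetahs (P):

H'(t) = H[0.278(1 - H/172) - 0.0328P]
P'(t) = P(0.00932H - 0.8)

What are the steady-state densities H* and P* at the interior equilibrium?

H* ≈ 85.8, P* ≈ 4.25

From dP/dt = 0 with P > 0: 0.00932H* = 0.8, so H* = 85.8.
Substitute into dH/dt = 0: 0.278(1 - 85.8/172) = 0.0328P*.
The bracket is 0.501, giving P* = 0.139/0.0328 = 4.25.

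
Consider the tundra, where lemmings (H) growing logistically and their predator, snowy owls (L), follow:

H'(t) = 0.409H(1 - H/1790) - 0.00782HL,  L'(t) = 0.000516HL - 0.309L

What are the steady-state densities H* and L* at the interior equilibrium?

From dL/dt = 0 with L > 0: 0.000516H* = 0.309, so H* = 599.
Substitute into dH/dt = 0: 0.409(1 - 599/1790) = 0.00782L*.
The bracket is 0.665, giving L* = 0.272/0.00782 = 34.8.

H* ≈ 599, L* ≈ 34.8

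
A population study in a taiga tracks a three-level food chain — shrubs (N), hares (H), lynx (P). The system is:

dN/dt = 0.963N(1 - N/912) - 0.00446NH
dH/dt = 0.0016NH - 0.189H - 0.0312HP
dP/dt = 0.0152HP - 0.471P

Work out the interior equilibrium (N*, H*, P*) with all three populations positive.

From dP/dt = 0: 0.0152H* = 0.471, so H* = 31.
From dN/dt = 0: 0.963(1 - N*/912) = 0.00446·31, giving N* = 912·(1 - 0.144) = 781.
From dH/dt = 0: 0.0016·781 - 0.189 = 0.0312P*, so P* = 1.06/0.0312 = 34.

N* ≈ 781, H* ≈ 31, P* ≈ 34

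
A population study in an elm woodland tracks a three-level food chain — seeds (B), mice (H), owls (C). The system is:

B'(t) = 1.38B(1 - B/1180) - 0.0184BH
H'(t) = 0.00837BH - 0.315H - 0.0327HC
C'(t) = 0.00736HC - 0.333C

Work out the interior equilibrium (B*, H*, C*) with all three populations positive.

B* ≈ 468, H* ≈ 45.2, C* ≈ 110

From dC/dt = 0: 0.00736H* = 0.333, so H* = 45.2.
From dB/dt = 0: 1.38(1 - B*/1180) = 0.0184·45.2, giving B* = 1180·(1 - 0.603) = 468.
From dH/dt = 0: 0.00837·468 - 0.315 = 0.0327C*, so C* = 3.6/0.0327 = 110.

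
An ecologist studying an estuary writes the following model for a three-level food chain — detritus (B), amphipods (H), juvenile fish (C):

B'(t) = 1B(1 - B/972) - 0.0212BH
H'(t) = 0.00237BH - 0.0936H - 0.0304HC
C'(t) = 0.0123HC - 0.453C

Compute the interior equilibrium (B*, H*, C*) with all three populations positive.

From dC/dt = 0: 0.0123H* = 0.453, so H* = 36.8.
From dB/dt = 0: 1(1 - B*/972) = 0.0212·36.8, giving B* = 972·(1 - 0.781) = 213.
From dH/dt = 0: 0.00237·213 - 0.0936 = 0.0304C*, so C* = 0.411/0.0304 = 13.5.

B* ≈ 213, H* ≈ 36.8, C* ≈ 13.5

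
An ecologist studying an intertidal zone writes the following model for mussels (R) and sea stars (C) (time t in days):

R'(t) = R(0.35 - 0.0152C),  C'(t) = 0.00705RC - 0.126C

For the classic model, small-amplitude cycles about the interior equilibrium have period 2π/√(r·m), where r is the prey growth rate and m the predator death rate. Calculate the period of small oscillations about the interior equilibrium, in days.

T ≈ 29.9 days

Here r = 0.35 and m = 0.126, so r·m = 0.0441.
ω = √0.0441 = 0.21 per day, hence T = 2π/ω ≈ 29.9 days.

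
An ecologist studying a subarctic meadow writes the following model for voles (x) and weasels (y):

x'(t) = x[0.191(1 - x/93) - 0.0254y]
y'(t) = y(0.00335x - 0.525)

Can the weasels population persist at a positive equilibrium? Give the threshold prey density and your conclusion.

The predator equation gives dy/dt > 0 only when x > 0.525/0.00335 = 157.
Without the predator, x → K = 93. Since 93 < 157, the predator cannot invade.

Threshold x = 157; K < 157, so no, the predator goes extinct.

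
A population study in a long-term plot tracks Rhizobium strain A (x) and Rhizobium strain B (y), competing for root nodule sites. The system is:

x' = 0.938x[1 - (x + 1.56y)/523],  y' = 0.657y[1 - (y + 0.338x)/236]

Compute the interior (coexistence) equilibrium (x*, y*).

x* ≈ 328, y* ≈ 125

Setting both brackets to zero gives the nullclines x + 1.56y = 523 and 0.338x + y = 236.
Substituting y = 236 - 0.338x into the first: x(1 - 1.56·0.338) = 523 - 1.56·236.
So x* = 155/0.473 = 328, and then y* = 236 - 0.338·328 = 125.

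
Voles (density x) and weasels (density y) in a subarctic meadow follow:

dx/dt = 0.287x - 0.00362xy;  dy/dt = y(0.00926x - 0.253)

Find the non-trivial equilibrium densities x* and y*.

Set dy/dt = 0 with y > 0: 0.00926x - 0.253 = 0, so x* = 0.253/0.00926 = 27.3.
Set dx/dt = 0 with x > 0: 0.287 - 0.00362y = 0, so y* = 0.287/0.00362 = 79.3.

x* ≈ 27.3, y* ≈ 79.3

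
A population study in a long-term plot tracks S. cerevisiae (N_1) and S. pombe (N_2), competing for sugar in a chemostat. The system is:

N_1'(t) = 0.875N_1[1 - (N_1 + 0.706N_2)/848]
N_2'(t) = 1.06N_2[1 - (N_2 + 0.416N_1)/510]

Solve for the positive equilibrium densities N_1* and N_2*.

Setting both brackets to zero gives the nullclines N_1 + 0.706N_2 = 848 and 0.416N_1 + N_2 = 510.
Substituting N_2 = 510 - 0.416N_1 into the first: N_1(1 - 0.706·0.416) = 848 - 0.706·510.
So N_1* = 488/0.706 = 691, and then N_2* = 510 - 0.416·691 = 223.

N_1* ≈ 691, N_2* ≈ 223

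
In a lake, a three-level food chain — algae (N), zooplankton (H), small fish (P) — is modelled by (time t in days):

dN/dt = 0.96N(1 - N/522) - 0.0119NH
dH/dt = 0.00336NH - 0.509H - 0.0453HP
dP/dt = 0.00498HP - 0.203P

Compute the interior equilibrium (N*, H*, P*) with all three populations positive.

N* ≈ 258, H* ≈ 40.8, P* ≈ 7.92

From dP/dt = 0: 0.00498H* = 0.203, so H* = 40.8.
From dN/dt = 0: 0.96(1 - N*/522) = 0.0119·40.8, giving N* = 522·(1 - 0.505) = 258.
From dH/dt = 0: 0.00336·258 - 0.509 = 0.0453P*, so P* = 0.359/0.0453 = 7.92.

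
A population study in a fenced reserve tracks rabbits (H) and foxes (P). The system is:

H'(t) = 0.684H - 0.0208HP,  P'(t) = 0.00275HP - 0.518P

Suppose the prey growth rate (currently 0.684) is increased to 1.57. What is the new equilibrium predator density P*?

P* ≈ 75.5

At the interior fixed point, setting dH/dt = 0 with H > 0 fixes P* = (prey growth rate)/(HP coefficient) — independent of the other coefficients.
With the change, P* = 1.57/0.0208 = 75.5; it rises from 32.9.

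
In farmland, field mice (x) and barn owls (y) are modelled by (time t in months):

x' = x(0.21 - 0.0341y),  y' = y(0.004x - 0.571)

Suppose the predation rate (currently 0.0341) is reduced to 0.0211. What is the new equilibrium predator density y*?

At the interior fixed point, setting dx/dt = 0 with x > 0 fixes y* = (prey growth rate)/(xy coefficient) — independent of the other coefficients.
With the change, y* = 0.21/0.0211 = 9.95; it rises from 6.16.

y* ≈ 9.95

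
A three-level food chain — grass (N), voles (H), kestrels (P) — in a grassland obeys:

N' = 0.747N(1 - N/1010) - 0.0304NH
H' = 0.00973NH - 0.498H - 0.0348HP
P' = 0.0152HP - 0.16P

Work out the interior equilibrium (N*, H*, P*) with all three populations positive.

From dP/dt = 0: 0.0152H* = 0.16, so H* = 10.5.
From dN/dt = 0: 0.747(1 - N*/1010) = 0.0304·10.5, giving N* = 1010·(1 - 0.428) = 577.
From dH/dt = 0: 0.00973·577 - 0.498 = 0.0348P*, so P* = 5.12/0.0348 = 147.

N* ≈ 577, H* ≈ 10.5, P* ≈ 147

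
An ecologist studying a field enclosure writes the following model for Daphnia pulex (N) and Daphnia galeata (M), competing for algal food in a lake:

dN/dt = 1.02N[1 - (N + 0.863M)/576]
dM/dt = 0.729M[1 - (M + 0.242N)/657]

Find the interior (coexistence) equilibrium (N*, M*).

N* ≈ 11.4, M* ≈ 654

Setting both brackets to zero gives the nullclines N + 0.863M = 576 and 0.242N + M = 657.
Substituting M = 657 - 0.242N into the first: N(1 - 0.863·0.242) = 576 - 0.863·657.
So N* = 9.01/0.791 = 11.4, and then M* = 657 - 0.242·11.4 = 654.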